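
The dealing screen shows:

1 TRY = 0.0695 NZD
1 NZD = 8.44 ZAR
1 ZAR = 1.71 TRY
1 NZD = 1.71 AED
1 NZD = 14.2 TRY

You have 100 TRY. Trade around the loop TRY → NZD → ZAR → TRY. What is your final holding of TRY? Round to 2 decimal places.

100 TRY × 0.0695 = 6.95 NZD
6.95 NZD × 8.44 = 58.658 ZAR
58.658 ZAR × 1.71 = 100.30518 TRY

100.31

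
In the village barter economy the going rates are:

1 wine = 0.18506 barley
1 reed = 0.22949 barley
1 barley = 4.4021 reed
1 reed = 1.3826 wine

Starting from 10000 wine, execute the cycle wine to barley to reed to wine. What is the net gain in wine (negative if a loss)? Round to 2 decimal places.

10000 wine × 0.18506 = 1850.6 barley
1850.6 barley × 4.4021 = 8146.52626 reed
8146.52626 reed × 1.3826 = 11263.387207076 wine
Net change: 11263.387207076 − 10000 = 1263.387207076 wine

1263.39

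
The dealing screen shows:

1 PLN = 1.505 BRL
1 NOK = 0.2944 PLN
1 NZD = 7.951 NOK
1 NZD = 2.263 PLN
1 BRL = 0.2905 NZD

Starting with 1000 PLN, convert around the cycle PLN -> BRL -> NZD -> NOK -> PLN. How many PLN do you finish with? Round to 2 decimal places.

1000 PLN × 1.505 = 1505 BRL
1505 BRL × 0.2905 = 437.2025 NZD
437.2025 NZD × 7.951 = 3476.1970775 NOK
3476.1970775 NOK × 0.2944 = 1023.392419616 PLN

1023.39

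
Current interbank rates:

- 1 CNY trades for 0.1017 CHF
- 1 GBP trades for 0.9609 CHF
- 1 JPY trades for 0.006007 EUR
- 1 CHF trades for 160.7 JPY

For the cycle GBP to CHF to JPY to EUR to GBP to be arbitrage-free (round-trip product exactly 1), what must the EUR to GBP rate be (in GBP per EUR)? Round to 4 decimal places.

1.0781

Known legs of the cycle: 0.9609 × 160.7 × 0.006007 = 0.92758069641
For no arbitrage the full-cycle product must be 1, so the missing rate is 1 / 0.92758069641 ≈ 1.078073.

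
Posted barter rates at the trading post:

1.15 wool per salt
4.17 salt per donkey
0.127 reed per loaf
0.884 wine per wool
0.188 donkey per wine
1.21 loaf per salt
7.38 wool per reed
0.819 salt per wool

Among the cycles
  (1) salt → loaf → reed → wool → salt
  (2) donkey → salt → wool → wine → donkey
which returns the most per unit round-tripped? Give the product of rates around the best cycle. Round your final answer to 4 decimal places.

(1) 1.21 × 0.127 × 7.38 × 0.819 = 0.92882
(2) 4.17 × 1.15 × 0.884 × 0.188 = 0.79697
Highest is cycle (1) at 0.9288 (≤1, no arbitrage).

0.9288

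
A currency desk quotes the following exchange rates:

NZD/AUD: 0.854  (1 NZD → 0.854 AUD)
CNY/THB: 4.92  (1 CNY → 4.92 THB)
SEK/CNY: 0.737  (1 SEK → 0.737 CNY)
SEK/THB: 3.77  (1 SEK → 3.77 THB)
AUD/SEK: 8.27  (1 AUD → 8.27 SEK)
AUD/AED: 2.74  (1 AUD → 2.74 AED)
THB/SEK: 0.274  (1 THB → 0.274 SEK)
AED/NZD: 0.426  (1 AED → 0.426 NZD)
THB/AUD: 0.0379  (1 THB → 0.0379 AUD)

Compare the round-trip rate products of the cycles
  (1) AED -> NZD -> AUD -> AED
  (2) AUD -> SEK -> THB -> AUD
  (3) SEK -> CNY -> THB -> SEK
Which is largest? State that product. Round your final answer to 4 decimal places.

1.1816

(1) 0.426 × 0.854 × 2.74 = 0.99682
(2) 8.27 × 3.77 × 0.0379 = 1.18164
(3) 0.737 × 4.92 × 0.274 = 0.99353
Highest is cycle (2) at 1.1816 (>1, arbitrage).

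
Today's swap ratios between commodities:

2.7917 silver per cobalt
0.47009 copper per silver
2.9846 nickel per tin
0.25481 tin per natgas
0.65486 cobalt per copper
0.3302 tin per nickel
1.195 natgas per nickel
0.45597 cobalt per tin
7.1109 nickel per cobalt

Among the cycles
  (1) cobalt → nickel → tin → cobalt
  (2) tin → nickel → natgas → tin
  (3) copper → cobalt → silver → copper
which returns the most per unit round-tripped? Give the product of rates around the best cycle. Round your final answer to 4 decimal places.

(1) 7.1109 × 0.3302 × 0.45597 = 1.07063
(2) 2.9846 × 1.195 × 0.25481 = 0.90880
(3) 0.65486 × 2.7917 × 0.47009 = 0.85941
Highest is cycle (1) at 1.0706 (>1, arbitrage).

1.0706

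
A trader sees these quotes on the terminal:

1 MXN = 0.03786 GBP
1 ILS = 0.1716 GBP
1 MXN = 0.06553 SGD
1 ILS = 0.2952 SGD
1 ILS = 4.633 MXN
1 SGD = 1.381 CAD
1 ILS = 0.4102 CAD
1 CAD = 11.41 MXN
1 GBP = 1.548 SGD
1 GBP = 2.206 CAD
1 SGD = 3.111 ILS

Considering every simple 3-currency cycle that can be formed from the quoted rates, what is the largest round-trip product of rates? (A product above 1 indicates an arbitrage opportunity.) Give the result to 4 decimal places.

1.0326

MXN→SGD→CAD→MXN: 0.06553 × 1.381 × 11.41 = 1.03257
GBP→CAD→MXN→GBP: 2.206 × 11.41 × 0.03786 = 0.95295
ILS→MXN→SGD→ILS: 4.633 × 0.06553 × 3.111 = 0.94450
GBP→SGD→ILS→GBP: 1.548 × 3.111 × 0.1716 = 0.82640
Maximum is MXN→SGD→CAD→MXN at 1.0326; arbitrage exists.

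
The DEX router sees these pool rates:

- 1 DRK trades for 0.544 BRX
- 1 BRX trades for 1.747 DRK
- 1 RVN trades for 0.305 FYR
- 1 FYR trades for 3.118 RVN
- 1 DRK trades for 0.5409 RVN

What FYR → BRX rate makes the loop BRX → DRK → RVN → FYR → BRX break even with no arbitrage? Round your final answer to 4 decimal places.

Known legs of the cycle: 1.747 × 0.5409 × 0.305 = 0.2882104515
For no arbitrage the full-cycle product must be 1, so the missing rate is 1 / 0.2882104515 ≈ 3.469687.

3.4697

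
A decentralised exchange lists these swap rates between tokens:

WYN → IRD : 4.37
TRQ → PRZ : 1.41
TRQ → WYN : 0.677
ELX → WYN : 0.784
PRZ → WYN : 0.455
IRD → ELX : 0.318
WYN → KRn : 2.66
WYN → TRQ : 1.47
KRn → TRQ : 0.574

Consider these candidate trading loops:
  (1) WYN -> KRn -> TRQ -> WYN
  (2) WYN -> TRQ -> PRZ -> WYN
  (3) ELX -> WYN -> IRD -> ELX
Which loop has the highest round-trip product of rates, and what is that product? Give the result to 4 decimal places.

1.0895

(1) 2.66 × 0.574 × 0.677 = 1.03367
(2) 1.47 × 1.41 × 0.455 = 0.94308
(3) 0.784 × 4.37 × 0.318 = 1.08949
Highest is cycle (3) at 1.0895 (>1, arbitrage).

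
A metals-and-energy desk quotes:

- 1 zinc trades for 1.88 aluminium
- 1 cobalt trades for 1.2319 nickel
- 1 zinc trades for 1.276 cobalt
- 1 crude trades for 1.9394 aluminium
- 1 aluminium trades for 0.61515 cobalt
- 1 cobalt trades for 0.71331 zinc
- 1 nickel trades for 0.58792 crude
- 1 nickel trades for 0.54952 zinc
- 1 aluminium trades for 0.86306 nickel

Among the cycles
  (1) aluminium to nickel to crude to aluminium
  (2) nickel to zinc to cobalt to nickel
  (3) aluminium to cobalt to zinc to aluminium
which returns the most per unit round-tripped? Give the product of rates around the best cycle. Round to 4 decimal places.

0.9841

(1) 0.86306 × 0.58792 × 1.9394 = 0.98407
(2) 0.54952 × 1.276 × 1.2319 = 0.86379
(3) 0.61515 × 0.71331 × 1.88 = 0.82493
Highest is cycle (1) at 0.9841 (≤1, no arbitrage).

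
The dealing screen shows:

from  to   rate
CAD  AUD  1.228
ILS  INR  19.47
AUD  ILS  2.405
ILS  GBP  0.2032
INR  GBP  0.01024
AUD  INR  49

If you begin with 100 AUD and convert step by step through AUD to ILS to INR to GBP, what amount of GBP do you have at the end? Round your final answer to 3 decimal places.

100 AUD × 2.405 = 240.5 ILS
240.5 ILS × 19.47 = 4682.535 INR
4682.535 INR × 0.01024 = 47.9491584 GBP

47.949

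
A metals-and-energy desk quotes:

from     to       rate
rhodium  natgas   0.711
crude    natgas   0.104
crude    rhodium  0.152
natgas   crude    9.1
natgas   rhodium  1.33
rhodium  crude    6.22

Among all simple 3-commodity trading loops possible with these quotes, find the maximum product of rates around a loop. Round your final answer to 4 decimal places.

rhodium→natgas→crude→rhodium: 0.711 × 9.1 × 0.152 = 0.98346
rhodium→crude→natgas→rhodium: 6.22 × 0.104 × 1.33 = 0.86035
Maximum is rhodium→natgas→crude→rhodium at 0.9835; no arbitrage — every cycle loses value.

0.9835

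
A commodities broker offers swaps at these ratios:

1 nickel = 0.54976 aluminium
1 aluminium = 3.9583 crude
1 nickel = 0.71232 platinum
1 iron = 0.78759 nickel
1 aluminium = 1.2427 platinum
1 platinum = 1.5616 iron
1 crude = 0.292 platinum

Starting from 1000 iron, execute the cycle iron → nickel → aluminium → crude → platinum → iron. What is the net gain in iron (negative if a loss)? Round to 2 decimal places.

1000 iron × 0.78759 = 787.59 nickel
787.59 nickel × 0.54976 = 432.9854784 aluminium
432.9854784 aluminium × 3.9583 = 1713.88641915072 crude
1713.88641915072 crude × 0.292 = 500.45483439201024 platinum
500.45483439201024 platinum × 1.5616 = 781.510269386563190784 iron
Net change: 781.510269386563190784 − 1000 = -218.489730613436809216 iron

-218.49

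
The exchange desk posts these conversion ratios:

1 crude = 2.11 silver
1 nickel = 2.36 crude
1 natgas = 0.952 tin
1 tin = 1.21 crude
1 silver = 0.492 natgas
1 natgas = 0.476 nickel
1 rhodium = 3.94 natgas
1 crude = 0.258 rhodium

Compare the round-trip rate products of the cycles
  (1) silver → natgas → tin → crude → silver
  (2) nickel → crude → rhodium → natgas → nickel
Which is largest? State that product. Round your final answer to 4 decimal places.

1.1958

(1) 0.492 × 0.952 × 1.21 × 2.11 = 1.19583
(2) 2.36 × 0.258 × 3.94 × 0.476 = 1.14192
Highest is cycle (1) at 1.1958 (>1, arbitrage).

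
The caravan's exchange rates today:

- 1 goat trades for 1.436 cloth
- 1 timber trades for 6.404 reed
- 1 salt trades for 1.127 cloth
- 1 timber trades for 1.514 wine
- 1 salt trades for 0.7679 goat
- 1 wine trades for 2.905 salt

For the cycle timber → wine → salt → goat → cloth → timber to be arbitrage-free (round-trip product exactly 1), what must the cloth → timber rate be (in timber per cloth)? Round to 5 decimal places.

0.20619

Known legs of the cycle: 1.514 × 2.905 × 0.7679 × 1.436 = 4.849881410948
For no arbitrage the full-cycle product must be 1, so the missing rate is 1 / 4.849881410948 ≈ 0.2061906.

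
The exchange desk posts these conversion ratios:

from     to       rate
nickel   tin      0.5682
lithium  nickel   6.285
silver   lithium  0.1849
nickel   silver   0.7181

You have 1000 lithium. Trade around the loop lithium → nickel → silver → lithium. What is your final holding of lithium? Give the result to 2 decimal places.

1000 lithium × 6.285 = 6285 nickel
6285 nickel × 0.7181 = 4513.2585 silver
4513.2585 silver × 0.1849 = 834.50149665 lithium

834.50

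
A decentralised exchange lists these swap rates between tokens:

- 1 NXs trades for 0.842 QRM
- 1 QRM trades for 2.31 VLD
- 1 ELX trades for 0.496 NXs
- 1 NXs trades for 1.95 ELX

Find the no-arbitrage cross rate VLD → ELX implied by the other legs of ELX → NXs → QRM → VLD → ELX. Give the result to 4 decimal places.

Known legs of the cycle: 0.496 × 0.842 × 2.31 = 0.96472992
For no arbitrage the full-cycle product must be 1, so the missing rate is 1 / 0.96472992 ≈ 1.036560.

1.0366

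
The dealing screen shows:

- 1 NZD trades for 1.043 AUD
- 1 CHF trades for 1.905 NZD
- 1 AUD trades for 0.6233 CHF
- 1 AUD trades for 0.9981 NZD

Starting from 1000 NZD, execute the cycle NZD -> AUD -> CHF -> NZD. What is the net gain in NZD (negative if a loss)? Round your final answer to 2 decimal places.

238.44

1000 NZD × 1.043 = 1043 AUD
1043 AUD × 0.6233 = 650.1019 CHF
650.1019 CHF × 1.905 = 1238.4441195 NZD
Net change: 1238.4441195 − 1000 = 238.4441195 NZD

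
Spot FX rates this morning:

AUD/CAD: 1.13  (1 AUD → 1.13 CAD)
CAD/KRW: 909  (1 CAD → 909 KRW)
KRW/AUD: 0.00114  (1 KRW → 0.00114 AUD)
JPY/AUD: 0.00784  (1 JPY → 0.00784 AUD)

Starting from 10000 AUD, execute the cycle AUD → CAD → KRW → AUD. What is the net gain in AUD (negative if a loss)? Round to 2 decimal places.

10000 AUD × 1.13 = 11300 CAD
11300 CAD × 909 = 10271700 KRW
10271700 KRW × 0.00114 = 11709.738 AUD
Net change: 11709.738 − 10000 = 1709.738 AUD

1709.74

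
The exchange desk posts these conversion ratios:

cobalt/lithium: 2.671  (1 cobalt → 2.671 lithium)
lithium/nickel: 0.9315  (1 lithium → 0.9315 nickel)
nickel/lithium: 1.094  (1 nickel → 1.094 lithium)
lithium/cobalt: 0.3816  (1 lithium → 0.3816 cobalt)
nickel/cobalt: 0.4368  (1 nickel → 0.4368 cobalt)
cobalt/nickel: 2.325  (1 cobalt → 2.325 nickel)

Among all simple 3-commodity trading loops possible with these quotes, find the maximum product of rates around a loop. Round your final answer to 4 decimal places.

nickel→cobalt→lithium→nickel: 0.4368 × 2.671 × 0.9315 = 1.08677
nickel→lithium→cobalt→nickel: 1.094 × 0.3816 × 2.325 = 0.97062
Maximum is nickel→cobalt→lithium→nickel at 1.0868; arbitrage exists.

1.0868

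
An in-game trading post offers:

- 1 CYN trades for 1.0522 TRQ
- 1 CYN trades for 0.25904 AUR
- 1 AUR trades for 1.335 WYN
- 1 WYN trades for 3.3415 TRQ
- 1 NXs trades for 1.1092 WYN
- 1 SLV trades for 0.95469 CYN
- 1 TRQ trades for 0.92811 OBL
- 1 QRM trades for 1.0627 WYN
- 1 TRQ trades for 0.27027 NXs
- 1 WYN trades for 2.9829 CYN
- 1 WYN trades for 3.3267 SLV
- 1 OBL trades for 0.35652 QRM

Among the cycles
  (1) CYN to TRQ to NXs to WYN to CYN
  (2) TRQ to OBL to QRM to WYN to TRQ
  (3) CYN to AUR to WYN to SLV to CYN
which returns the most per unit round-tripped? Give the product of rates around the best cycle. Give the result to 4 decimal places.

1.1750

(1) 1.0522 × 0.27027 × 1.1092 × 2.9829 = 0.94090
(2) 0.92811 × 0.35652 × 1.0627 × 3.3415 = 1.17499
(3) 0.25904 × 1.335 × 3.3267 × 0.95469 = 1.09831
Highest is cycle (2) at 1.1750 (>1, arbitrage).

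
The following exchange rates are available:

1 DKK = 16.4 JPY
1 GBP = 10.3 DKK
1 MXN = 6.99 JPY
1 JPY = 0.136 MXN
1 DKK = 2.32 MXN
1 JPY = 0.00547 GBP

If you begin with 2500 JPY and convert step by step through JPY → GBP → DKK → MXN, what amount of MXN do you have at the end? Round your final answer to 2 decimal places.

326.78

2500 JPY × 0.00547 = 13.675 GBP
13.675 GBP × 10.3 = 140.8525 DKK
140.8525 DKK × 2.32 = 326.7778 MXN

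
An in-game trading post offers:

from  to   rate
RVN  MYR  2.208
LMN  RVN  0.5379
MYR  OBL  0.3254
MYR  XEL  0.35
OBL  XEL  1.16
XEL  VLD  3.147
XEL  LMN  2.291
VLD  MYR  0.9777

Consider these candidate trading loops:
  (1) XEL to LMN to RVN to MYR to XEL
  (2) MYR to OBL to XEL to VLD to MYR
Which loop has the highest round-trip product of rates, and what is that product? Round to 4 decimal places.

(1) 2.291 × 0.5379 × 2.208 × 0.35 = 0.95234
(2) 0.3254 × 1.16 × 3.147 × 0.9777 = 1.16139
Highest is cycle (2) at 1.1614 (>1, arbitrage).

1.1614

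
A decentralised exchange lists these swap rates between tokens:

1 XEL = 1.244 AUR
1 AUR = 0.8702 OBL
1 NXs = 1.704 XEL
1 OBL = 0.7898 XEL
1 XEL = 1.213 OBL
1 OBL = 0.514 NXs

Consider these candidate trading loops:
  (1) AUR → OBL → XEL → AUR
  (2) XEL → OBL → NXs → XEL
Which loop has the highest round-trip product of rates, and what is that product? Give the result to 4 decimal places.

1.0624

(1) 0.8702 × 0.7898 × 1.244 = 0.85498
(2) 1.213 × 0.514 × 1.704 = 1.06241
Highest is cycle (2) at 1.0624 (>1, arbitrage).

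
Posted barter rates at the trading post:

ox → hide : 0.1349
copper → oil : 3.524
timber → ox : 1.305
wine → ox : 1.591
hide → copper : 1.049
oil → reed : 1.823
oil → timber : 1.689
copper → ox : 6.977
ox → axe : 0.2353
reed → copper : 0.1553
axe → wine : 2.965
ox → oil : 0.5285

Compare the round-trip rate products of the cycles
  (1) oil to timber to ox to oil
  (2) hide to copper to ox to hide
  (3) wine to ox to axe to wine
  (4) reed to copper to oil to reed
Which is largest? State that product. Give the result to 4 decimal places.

1.1649

(1) 1.689 × 1.305 × 0.5285 = 1.16489
(2) 1.049 × 6.977 × 0.1349 = 0.98732
(3) 1.591 × 0.2353 × 2.965 = 1.10998
(4) 0.1553 × 3.524 × 1.823 = 0.99769
Highest is cycle (1) at 1.1649 (>1, arbitrage).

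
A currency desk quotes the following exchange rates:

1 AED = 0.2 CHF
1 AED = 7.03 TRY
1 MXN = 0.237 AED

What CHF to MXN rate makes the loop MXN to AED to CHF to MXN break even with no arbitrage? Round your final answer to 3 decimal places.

Known legs of the cycle: 0.237 × 0.2 = 0.0474
For no arbitrage the full-cycle product must be 1, so the missing rate is 1 / 0.0474 ≈ 21.09705.

21.097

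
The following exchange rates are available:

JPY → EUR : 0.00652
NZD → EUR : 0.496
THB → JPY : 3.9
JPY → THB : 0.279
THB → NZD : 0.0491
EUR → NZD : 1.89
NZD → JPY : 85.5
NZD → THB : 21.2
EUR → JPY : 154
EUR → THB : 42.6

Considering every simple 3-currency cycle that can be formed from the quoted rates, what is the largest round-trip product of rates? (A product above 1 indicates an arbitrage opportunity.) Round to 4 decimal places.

THB→NZD→JPY→THB: 0.0491 × 85.5 × 0.279 = 1.17126
EUR→THB→JPY→EUR: 42.6 × 3.9 × 0.00652 = 1.08323
EUR→NZD→JPY→EUR: 1.89 × 85.5 × 0.00652 = 1.05360
EUR→THB→NZD→EUR: 42.6 × 0.0491 × 0.496 = 1.03746
Maximum is THB→NZD→JPY→THB at 1.1713; arbitrage exists.

1.1713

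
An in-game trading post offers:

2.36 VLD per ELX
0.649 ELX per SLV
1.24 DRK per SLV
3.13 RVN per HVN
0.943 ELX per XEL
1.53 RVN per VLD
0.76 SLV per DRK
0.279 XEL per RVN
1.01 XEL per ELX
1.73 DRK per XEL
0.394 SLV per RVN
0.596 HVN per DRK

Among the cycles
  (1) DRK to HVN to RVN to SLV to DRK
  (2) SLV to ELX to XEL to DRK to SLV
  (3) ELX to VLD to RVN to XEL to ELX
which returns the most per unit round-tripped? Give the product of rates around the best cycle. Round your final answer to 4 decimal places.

(1) 0.596 × 3.13 × 0.394 × 1.24 = 0.91140
(2) 0.649 × 1.01 × 1.73 × 0.76 = 0.86184
(3) 2.36 × 1.53 × 0.279 × 0.943 = 0.94999
Highest is cycle (3) at 0.9500 (≤1, no arbitrage).

0.9500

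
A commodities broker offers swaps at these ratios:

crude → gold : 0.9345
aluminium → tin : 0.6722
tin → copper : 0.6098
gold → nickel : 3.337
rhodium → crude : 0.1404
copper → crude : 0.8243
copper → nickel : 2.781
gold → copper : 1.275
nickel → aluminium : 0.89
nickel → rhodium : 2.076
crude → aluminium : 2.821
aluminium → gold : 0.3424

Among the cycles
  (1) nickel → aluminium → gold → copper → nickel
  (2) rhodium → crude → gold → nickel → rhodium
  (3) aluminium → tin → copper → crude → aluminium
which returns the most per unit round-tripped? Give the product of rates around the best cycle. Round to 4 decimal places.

(1) 0.89 × 0.3424 × 1.275 × 2.781 = 1.08053
(2) 0.1404 × 0.9345 × 3.337 × 2.076 = 0.90893
(3) 0.6722 × 0.6098 × 0.8243 × 2.821 = 0.95318
Highest is cycle (1) at 1.0805 (>1, arbitrage).

1.0805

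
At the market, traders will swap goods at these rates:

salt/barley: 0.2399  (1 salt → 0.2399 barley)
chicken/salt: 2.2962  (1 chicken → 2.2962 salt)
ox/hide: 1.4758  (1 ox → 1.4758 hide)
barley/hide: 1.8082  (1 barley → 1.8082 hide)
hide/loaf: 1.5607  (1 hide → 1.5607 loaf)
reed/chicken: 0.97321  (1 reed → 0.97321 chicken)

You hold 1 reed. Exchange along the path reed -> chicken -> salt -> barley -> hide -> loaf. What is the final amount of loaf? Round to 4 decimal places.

1.5129

1 reed × 0.97321 = 0.97321 chicken
0.97321 chicken × 2.2962 = 2.234684802 salt
2.234684802 salt × 0.2399 = 0.5361008839998 barley
0.5361008839998 barley × 1.8082 = 0.96937761844843836 hide
0.96937761844843836 hide × 1.5607 = 1.512907649112477748452 loaf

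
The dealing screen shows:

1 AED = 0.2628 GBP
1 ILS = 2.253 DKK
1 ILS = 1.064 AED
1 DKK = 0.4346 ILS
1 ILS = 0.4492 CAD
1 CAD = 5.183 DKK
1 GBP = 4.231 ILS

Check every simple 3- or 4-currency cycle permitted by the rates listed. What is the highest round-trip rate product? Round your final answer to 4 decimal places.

ILS→AED→GBP→ILS: 1.064 × 0.2628 × 4.231 = 1.18307
ILS→CAD→DKK→ILS: 0.4492 × 5.183 × 0.4346 = 1.01184
Maximum is ILS→AED→GBP→ILS at 1.1831; arbitrage exists.

1.1831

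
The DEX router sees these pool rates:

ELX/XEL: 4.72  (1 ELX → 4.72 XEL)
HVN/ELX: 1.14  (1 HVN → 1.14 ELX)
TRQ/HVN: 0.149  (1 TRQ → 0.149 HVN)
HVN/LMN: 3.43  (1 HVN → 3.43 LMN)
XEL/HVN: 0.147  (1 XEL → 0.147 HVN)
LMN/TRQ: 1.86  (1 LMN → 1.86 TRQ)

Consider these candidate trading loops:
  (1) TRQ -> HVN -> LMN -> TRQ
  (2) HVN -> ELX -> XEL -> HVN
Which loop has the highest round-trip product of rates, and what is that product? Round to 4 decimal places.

0.9506

(1) 0.149 × 3.43 × 1.86 = 0.95059
(2) 1.14 × 4.72 × 0.147 = 0.79098
Highest is cycle (1) at 0.9506 (≤1, no arbitrage).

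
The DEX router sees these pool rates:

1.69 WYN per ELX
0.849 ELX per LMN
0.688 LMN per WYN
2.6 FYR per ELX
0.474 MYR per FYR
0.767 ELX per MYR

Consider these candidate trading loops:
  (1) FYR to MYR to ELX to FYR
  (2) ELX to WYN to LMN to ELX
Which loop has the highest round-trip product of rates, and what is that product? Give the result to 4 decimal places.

(1) 0.474 × 0.767 × 2.6 = 0.94525
(2) 1.69 × 0.688 × 0.849 = 0.98715
Highest is cycle (2) at 0.9871 (≤1, no arbitrage).

0.9871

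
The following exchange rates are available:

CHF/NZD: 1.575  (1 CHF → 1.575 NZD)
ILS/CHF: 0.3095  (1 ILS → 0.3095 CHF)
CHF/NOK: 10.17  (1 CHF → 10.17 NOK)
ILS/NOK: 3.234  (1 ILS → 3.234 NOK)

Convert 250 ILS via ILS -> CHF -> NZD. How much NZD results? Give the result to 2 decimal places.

121.87

250 ILS × 0.3095 = 77.375 CHF
77.375 CHF × 1.575 = 121.865625 NZD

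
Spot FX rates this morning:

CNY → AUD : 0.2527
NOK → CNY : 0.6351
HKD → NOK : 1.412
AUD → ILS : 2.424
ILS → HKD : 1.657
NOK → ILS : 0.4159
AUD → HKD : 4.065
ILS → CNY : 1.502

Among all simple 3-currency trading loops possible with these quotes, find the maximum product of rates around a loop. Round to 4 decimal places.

0.9731

NOK→ILS→HKD→NOK: 0.4159 × 1.657 × 1.412 = 0.97307
CNY→AUD→ILS→CNY: 0.2527 × 2.424 × 1.502 = 0.92004
Maximum is NOK→ILS→HKD→NOK at 0.9731; no arbitrage — every cycle loses value.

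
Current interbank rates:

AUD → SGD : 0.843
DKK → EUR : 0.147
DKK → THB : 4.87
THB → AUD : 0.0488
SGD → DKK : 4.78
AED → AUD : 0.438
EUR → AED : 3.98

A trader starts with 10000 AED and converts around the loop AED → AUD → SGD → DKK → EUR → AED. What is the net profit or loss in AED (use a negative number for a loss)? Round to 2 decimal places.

325.95

10000 AED × 0.438 = 4380 AUD
4380 AUD × 0.843 = 3692.34 SGD
3692.34 SGD × 4.78 = 17649.3852 DKK
17649.3852 DKK × 0.147 = 2594.4596244 EUR
2594.4596244 EUR × 3.98 = 10325.949305112 AED
Net change: 10325.949305112 − 10000 = 325.949305112 AED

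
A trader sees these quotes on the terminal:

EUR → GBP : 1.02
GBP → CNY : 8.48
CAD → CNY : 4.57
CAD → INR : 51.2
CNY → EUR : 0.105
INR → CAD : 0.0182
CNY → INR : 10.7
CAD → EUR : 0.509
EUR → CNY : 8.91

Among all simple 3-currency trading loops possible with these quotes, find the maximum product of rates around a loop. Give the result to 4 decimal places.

0.9082

CNY→EUR→GBP→CNY: 0.105 × 1.02 × 8.48 = 0.90821
CNY→INR→CAD→CNY: 10.7 × 0.0182 × 4.57 = 0.88996
Maximum is CNY→EUR→GBP→CNY at 0.9082; no arbitrage — every cycle loses value.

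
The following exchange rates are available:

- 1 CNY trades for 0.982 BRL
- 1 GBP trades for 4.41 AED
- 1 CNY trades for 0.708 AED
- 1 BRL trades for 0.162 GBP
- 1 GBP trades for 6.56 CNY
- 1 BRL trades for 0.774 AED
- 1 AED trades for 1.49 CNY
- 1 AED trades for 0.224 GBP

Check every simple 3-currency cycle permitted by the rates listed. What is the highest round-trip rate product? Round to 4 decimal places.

CNY→BRL→AED→CNY: 0.982 × 0.774 × 1.49 = 1.13250
CNY→BRL→GBP→CNY: 0.982 × 0.162 × 6.56 = 1.04359
CNY→AED→GBP→CNY: 0.708 × 0.224 × 6.56 = 1.04036
Maximum is CNY→BRL→AED→CNY at 1.1325; arbitrage exists.

1.1325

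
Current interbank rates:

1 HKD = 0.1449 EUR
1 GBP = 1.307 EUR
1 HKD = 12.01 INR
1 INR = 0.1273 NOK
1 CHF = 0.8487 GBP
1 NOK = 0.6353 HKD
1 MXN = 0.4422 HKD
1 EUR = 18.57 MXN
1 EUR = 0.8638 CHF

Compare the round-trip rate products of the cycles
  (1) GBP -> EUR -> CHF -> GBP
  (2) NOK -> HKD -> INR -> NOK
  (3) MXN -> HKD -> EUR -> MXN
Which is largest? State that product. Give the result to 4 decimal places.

(1) 1.307 × 0.8638 × 0.8487 = 0.95817
(2) 0.6353 × 12.01 × 0.1273 = 0.97129
(3) 0.4422 × 0.1449 × 18.57 = 1.18987
Highest is cycle (3) at 1.1899 (>1, arbitrage).

1.1899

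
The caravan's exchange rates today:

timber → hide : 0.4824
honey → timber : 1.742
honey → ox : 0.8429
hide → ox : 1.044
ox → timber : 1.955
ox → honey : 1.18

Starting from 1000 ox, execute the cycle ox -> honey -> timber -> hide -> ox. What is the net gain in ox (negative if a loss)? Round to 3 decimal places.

1000 ox × 1.18 = 1180 honey
1180 honey × 1.742 = 2055.56 timber
2055.56 timber × 0.4824 = 991.602144 hide
991.602144 hide × 1.044 = 1035.232638336 ox
Net change: 1035.232638336 − 1000 = 35.232638336 ox

35.233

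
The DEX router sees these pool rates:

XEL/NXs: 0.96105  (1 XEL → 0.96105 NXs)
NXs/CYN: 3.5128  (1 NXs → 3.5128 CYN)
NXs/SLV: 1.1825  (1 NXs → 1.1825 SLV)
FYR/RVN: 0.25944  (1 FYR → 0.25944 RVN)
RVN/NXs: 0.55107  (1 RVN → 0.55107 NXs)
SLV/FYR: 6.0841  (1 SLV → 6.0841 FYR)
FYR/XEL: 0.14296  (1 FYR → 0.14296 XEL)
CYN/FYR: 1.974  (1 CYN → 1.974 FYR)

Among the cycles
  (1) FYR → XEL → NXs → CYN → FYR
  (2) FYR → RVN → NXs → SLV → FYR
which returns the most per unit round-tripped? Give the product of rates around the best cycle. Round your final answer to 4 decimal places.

(1) 0.14296 × 0.96105 × 3.5128 × 1.974 = 0.95271
(2) 0.25944 × 0.55107 × 1.1825 × 6.0841 = 1.02859
Highest is cycle (2) at 1.0286 (>1, arbitrage).

1.0286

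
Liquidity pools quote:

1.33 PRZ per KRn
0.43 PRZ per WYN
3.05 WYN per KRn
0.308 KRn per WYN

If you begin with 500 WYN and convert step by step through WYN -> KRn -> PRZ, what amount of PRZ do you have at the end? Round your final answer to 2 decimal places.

500 WYN × 0.308 = 154 KRn
154 KRn × 1.33 = 204.82 PRZ

204.82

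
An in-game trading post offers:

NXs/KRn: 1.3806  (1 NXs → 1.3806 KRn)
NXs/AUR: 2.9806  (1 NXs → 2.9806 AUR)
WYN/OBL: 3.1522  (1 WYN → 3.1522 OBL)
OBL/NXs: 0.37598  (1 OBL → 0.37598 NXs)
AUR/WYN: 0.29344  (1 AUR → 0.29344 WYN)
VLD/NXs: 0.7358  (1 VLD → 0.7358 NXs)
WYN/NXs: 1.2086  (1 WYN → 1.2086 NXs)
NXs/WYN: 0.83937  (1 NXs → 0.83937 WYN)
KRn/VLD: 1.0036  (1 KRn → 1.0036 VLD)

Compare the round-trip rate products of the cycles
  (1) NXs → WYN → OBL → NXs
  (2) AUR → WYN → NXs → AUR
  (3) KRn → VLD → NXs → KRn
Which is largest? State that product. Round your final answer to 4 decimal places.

1.0571

(1) 0.83937 × 3.1522 × 0.37598 = 0.99479
(2) 0.29344 × 1.2086 × 2.9806 = 1.05707
(3) 1.0036 × 0.7358 × 1.3806 = 1.01950
Highest is cycle (2) at 1.0571 (>1, arbitrage).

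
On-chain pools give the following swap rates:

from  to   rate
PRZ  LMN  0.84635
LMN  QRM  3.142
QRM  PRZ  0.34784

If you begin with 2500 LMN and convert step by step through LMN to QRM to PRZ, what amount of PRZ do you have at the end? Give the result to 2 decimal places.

2732.28

2500 LMN × 3.142 = 7855 QRM
7855 QRM × 0.34784 = 2732.2832 PRZ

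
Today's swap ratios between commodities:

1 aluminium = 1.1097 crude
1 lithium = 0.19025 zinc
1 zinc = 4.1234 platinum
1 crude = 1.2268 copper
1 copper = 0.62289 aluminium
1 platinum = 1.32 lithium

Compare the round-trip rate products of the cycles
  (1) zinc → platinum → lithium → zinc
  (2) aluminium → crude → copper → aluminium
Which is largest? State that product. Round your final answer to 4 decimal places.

1.0355

(1) 4.1234 × 1.32 × 0.19025 = 1.03551
(2) 1.1097 × 1.2268 × 0.62289 = 0.84799
Highest is cycle (1) at 1.0355 (>1, arbitrage).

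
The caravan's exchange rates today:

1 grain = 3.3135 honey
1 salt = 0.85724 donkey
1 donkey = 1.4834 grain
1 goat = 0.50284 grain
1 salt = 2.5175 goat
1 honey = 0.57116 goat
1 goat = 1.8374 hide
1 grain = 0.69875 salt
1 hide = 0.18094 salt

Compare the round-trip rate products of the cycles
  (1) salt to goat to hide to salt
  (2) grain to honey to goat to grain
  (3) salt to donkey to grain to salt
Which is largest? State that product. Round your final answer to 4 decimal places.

0.9516

(1) 2.5175 × 1.8374 × 0.18094 = 0.83697
(2) 3.3135 × 0.57116 × 0.50284 = 0.95164
(3) 0.85724 × 1.4834 × 0.69875 = 0.88855
Highest is cycle (2) at 0.9516 (≤1, no arbitrage).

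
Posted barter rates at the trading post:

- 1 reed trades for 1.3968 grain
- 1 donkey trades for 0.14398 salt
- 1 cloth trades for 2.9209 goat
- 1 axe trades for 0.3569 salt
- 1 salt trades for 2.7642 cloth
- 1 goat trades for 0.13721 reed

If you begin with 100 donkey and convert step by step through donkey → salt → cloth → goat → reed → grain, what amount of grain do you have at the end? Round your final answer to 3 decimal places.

22.280

100 donkey × 0.14398 = 14.398 salt
14.398 salt × 2.7642 = 39.7989516 cloth
39.7989516 cloth × 2.9209 = 116.24875772844 goat
116.24875772844 goat × 0.13721 = 15.9504920479192524 reed
15.9504920479192524 reed × 1.3968 = 22.27964729253361175232 grain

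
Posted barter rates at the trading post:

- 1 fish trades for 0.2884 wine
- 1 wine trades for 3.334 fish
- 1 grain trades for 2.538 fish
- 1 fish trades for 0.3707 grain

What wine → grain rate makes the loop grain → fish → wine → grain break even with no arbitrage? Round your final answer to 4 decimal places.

Known legs of the cycle: 2.538 × 0.2884 = 0.7319592
For no arbitrage the full-cycle product must be 1, so the missing rate is 1 / 0.7319592 ≈ 1.366196.

1.3662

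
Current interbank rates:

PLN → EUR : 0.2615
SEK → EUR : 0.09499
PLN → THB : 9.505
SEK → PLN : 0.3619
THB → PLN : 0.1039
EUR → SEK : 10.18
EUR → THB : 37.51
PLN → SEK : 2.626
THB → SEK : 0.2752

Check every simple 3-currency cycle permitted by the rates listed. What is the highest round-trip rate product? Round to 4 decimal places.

1.0191

EUR→THB→PLN→EUR: 37.51 × 0.1039 × 0.2615 = 1.01914
EUR→THB→SEK→EUR: 37.51 × 0.2752 × 0.09499 = 0.98056
EUR→SEK→PLN→EUR: 10.18 × 0.3619 × 0.2615 = 0.96340
SEK→PLN→THB→SEK: 0.3619 × 9.505 × 0.2752 = 0.94665
Maximum is EUR→THB→PLN→EUR at 1.0191; arbitrage exists.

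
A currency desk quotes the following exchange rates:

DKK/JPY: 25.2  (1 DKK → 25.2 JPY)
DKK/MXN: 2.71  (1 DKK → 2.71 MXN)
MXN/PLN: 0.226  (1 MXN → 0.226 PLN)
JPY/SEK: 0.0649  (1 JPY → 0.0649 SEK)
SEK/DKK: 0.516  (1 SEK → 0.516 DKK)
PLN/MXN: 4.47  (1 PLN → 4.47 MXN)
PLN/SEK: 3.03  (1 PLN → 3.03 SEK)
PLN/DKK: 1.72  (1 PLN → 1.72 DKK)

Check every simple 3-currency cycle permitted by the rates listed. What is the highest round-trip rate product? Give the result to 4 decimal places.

1.0534

MXN→PLN→DKK→MXN: 0.226 × 1.72 × 2.71 = 1.05343
SEK→DKK→JPY→SEK: 0.516 × 25.2 × 0.0649 = 0.84391
Maximum is MXN→PLN→DKK→MXN at 1.0534; arbitrage exists.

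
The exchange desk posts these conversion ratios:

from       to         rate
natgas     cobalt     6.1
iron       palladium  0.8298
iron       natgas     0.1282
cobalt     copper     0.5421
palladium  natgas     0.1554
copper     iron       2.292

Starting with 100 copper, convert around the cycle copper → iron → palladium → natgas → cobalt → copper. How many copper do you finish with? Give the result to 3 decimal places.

100 copper × 2.292 = 229.2 iron
229.2 iron × 0.8298 = 190.19016 palladium
190.19016 palladium × 0.1554 = 29.555550864 natgas
29.555550864 natgas × 6.1 = 180.2888602704 cobalt
180.2888602704 cobalt × 0.5421 = 97.73459115258384 copper

97.735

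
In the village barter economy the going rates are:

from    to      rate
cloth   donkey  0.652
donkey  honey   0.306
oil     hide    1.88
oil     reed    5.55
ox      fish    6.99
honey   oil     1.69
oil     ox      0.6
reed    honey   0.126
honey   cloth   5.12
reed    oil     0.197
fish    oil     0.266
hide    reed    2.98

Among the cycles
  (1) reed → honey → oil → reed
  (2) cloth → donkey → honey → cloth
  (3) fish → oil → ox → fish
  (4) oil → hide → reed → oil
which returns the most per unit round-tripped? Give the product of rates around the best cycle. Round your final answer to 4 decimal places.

(1) 0.126 × 1.69 × 5.55 = 1.18182
(2) 0.652 × 0.306 × 5.12 = 1.02150
(3) 0.266 × 0.6 × 6.99 = 1.11560
(4) 1.88 × 2.98 × 0.197 = 1.10367
Highest is cycle (1) at 1.1818 (>1, arbitrage).

1.1818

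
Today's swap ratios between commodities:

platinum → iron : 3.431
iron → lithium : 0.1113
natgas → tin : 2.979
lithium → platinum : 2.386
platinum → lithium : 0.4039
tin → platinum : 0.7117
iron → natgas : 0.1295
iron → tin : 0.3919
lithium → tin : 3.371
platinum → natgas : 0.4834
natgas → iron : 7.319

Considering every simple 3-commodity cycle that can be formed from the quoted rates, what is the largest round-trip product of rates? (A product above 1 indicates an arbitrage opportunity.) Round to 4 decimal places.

natgas→tin→platinum→natgas: 2.979 × 0.7117 × 0.4834 = 1.02488
platinum→lithium→tin→platinum: 0.4039 × 3.371 × 0.7117 = 0.96901
iron→tin→platinum→iron: 0.3919 × 0.7117 × 3.431 = 0.95696
iron→lithium→platinum→iron: 0.1113 × 2.386 × 3.431 = 0.91114
Maximum is natgas→tin→platinum→natgas at 1.0249; arbitrage exists.

1.0249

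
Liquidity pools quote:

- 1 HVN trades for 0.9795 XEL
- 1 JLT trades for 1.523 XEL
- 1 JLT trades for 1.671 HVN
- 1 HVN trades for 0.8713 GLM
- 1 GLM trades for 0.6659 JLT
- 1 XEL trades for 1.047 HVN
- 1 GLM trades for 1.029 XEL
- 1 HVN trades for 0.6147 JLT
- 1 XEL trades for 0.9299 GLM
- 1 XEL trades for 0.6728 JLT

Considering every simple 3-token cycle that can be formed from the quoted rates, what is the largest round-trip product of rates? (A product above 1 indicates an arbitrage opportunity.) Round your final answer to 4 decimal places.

1.1012

JLT→HVN→XEL→JLT: 1.671 × 0.9795 × 0.6728 = 1.10120
JLT→XEL→HVN→JLT: 1.523 × 1.047 × 0.6147 = 0.98019
GLM→JLT→HVN→GLM: 0.6659 × 1.671 × 0.8713 = 0.96951
GLM→JLT→XEL→GLM: 0.6659 × 1.523 × 0.9299 = 0.94307
GLM→XEL→HVN→GLM: 1.029 × 1.047 × 0.8713 = 0.93871
Maximum is JLT→HVN→XEL→JLT at 1.1012; arbitrage exists.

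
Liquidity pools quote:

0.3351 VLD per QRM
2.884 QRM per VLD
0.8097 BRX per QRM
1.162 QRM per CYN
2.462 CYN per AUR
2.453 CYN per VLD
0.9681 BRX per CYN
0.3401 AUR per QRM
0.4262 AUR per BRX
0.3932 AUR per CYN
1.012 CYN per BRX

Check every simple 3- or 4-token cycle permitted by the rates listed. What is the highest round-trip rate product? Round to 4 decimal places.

CYN→BRX→AUR→CYN: 0.9681 × 0.4262 × 2.462 = 1.01583
CYN→QRM→BRX→AUR→CYN: 1.162 × 0.8097 × 0.4262 × 2.462 = 0.98726
CYN→QRM→AUR→CYN: 1.162 × 0.3401 × 2.462 = 0.97297
CYN→QRM→VLD→CYN: 1.162 × 0.3351 × 2.453 = 0.95516
CYN→QRM→BRX→CYN: 1.162 × 0.8097 × 1.012 = 0.95216
Maximum is CYN→BRX→AUR→CYN at 1.0158; arbitrage exists.

1.0158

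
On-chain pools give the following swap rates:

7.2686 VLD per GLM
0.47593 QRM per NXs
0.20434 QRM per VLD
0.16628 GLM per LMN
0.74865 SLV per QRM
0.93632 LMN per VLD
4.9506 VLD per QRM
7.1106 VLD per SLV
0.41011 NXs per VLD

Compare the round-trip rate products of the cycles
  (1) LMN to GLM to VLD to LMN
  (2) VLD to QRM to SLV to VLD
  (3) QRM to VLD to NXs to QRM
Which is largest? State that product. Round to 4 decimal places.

1.1317

(1) 0.16628 × 7.2686 × 0.93632 = 1.13166
(2) 0.20434 × 0.74865 × 7.1106 = 1.08777
(3) 4.9506 × 0.41011 × 0.47593 = 0.96628
Highest is cycle (1) at 1.1317 (>1, arbitrage).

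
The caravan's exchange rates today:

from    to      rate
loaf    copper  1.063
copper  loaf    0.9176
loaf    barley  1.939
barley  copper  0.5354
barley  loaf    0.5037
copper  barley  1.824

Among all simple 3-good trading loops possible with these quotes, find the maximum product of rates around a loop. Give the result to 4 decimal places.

0.9766

barley→loaf→copper→barley: 0.5037 × 1.063 × 1.824 = 0.97663
barley→copper→loaf→barley: 0.5354 × 0.9176 × 1.939 = 0.95260
Maximum is barley→loaf→copper→barley at 0.9766; no arbitrage — every cycle loses value.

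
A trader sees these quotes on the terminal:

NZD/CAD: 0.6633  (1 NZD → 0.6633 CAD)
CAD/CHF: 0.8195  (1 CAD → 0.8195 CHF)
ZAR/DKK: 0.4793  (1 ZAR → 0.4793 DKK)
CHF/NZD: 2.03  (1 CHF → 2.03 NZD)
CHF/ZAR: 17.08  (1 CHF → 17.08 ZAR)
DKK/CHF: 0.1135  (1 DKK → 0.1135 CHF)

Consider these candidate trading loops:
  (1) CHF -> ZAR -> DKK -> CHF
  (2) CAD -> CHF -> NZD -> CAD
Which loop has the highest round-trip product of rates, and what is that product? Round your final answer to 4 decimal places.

(1) 17.08 × 0.4793 × 0.1135 = 0.92916
(2) 0.8195 × 2.03 × 0.6633 = 1.10346
Highest is cycle (2) at 1.1035 (>1, arbitrage).

1.1035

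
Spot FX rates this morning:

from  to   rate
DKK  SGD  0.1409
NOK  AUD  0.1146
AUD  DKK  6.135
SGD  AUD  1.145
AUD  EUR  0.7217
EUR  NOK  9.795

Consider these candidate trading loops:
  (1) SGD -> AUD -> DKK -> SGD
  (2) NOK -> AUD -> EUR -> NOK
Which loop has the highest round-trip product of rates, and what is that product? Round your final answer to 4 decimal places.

0.9898

(1) 1.145 × 6.135 × 0.1409 = 0.98976
(2) 0.1146 × 0.7217 × 9.795 = 0.81011
Highest is cycle (1) at 0.9898 (≤1, no arbitrage).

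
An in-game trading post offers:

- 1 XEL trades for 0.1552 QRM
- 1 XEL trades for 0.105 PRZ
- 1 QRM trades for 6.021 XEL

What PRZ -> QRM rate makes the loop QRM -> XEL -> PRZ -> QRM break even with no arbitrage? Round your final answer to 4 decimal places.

1.5818

Known legs of the cycle: 6.021 × 0.105 = 0.632205
For no arbitrage the full-cycle product must be 1, so the missing rate is 1 / 0.632205 ≈ 1.581765.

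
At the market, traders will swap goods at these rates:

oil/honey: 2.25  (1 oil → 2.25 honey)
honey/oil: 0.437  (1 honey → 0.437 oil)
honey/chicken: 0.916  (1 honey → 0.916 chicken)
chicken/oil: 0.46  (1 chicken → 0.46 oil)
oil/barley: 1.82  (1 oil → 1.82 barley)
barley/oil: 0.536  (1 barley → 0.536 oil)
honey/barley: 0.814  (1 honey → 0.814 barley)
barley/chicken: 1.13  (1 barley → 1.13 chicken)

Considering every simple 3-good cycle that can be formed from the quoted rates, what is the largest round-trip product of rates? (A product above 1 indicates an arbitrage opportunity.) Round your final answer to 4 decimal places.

barley→oil→honey→barley: 0.536 × 2.25 × 0.814 = 0.98168
oil→honey→chicken→oil: 2.25 × 0.916 × 0.46 = 0.94806
barley→chicken→oil→barley: 1.13 × 0.46 × 1.82 = 0.94604
Maximum is barley→oil→honey→barley at 0.9817; no arbitrage — every cycle loses value.

0.9817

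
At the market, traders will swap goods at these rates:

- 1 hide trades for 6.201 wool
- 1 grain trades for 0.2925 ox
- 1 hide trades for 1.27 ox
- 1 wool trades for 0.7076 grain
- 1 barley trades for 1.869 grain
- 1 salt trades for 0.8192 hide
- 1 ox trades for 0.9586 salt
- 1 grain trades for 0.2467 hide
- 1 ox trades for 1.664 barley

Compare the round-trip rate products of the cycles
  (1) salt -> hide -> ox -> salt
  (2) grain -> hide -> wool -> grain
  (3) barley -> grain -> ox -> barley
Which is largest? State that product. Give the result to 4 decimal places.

(1) 0.8192 × 1.27 × 0.9586 = 0.99731
(2) 0.2467 × 6.201 × 0.7076 = 1.08248
(3) 1.869 × 0.2925 × 1.664 = 0.90968
Highest is cycle (2) at 1.0825 (>1, arbitrage).

1.0825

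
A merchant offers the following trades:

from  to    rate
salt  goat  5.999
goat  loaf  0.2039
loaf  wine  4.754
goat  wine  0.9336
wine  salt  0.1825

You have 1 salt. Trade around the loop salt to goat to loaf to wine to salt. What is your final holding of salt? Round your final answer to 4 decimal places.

1.0613

1 salt × 5.999 = 5.999 goat
5.999 goat × 0.2039 = 1.2231961 loaf
1.2231961 loaf × 4.754 = 5.8150742594 wine
5.8150742594 wine × 0.1825 = 1.0612510523405 salt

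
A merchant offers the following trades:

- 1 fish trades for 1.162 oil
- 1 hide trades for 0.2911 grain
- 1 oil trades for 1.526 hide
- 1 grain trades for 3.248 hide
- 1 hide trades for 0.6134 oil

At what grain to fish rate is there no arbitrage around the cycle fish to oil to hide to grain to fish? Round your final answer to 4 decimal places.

Known legs of the cycle: 1.162 × 1.526 × 0.2911 = 0.5161820132
For no arbitrage the full-cycle product must be 1, so the missing rate is 1 / 0.5161820132 ≈ 1.937301.

1.9373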